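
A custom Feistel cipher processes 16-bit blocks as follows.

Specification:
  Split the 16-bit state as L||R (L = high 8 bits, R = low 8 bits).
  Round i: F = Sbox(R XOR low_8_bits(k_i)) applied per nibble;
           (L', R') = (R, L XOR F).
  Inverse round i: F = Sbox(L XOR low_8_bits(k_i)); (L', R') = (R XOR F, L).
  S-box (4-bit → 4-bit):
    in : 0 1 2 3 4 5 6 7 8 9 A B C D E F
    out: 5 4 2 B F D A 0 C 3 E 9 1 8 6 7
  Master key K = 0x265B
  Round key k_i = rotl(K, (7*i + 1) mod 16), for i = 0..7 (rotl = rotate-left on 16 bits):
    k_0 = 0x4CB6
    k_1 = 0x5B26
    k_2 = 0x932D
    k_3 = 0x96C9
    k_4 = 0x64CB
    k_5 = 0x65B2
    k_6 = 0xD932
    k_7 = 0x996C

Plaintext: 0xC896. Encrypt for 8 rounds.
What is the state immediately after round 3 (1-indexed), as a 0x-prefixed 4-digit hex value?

s_0 = plaintext = 0xC896
s_1 = Round(s_0, k_0) = 0x96ED
s_2 = Round(s_1, k_1) = 0xED8F
s_3 = Round(s_2, k_2) = 0x8F0F
s_4 = Round(s_3, k_3) = 0x0F95
s_5 = Round(s_4, k_4) = 0x95D9
s_6 = Round(s_5, k_5) = 0xD93C
s_7 = Round(s_6, k_6) = 0x3C8F
s_8 = Round(s_7, k_7) = 0x8F57

0x8F0F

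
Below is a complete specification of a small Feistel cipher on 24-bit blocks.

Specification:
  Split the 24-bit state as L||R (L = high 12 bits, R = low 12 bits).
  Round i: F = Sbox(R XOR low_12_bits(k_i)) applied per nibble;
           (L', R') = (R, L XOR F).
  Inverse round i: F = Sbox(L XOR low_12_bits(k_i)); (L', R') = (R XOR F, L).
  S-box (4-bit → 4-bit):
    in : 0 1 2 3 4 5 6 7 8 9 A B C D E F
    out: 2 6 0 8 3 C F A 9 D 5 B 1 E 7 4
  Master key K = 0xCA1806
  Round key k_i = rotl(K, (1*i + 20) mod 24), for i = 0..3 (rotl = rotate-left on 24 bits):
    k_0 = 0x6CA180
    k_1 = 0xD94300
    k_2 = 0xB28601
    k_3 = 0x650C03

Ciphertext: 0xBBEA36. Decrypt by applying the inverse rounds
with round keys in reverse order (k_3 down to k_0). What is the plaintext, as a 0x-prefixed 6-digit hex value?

s_0 = ciphertext = 0xBBEA36
s_1 = InvRound(s_0, k_3) = 0x088BBE
s_2 = InvRound(s_1, k_2) = 0x423088
s_3 = InvRound(s_2, k_1) = 0xA80423
s_4 = InvRound(s_3, k_0) = 0xF01A80

0xF01A80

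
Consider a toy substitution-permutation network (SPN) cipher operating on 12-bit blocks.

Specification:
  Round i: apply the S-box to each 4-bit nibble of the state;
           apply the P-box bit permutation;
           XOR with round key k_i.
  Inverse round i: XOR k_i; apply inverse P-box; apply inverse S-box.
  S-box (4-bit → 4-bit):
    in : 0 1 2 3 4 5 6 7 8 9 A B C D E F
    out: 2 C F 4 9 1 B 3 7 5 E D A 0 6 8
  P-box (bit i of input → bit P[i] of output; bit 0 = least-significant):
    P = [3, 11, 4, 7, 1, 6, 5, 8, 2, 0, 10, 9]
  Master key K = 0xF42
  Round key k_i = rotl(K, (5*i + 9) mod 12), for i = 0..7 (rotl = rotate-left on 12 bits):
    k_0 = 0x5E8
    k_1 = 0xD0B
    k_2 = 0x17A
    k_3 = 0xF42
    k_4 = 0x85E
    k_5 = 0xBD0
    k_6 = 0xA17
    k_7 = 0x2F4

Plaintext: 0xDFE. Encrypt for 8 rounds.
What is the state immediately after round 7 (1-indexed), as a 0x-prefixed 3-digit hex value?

0xBB0

s_0 = plaintext = 0xDFE
s_1 = Round(s_0, k_0) = 0xCF8
s_2 = Round(s_1, k_1) = 0x612
s_3 = Round(s_2, k_2) = 0xAC7
s_4 = Round(s_3, k_3) = 0x00B
s_5 = Round(s_4, k_4) = 0x887
s_6 = Round(s_5, k_5) = 0x7BF
s_7 = Round(s_6, k_6) = 0xBB0
s_8 = Round(s_7, k_7) = 0xDD2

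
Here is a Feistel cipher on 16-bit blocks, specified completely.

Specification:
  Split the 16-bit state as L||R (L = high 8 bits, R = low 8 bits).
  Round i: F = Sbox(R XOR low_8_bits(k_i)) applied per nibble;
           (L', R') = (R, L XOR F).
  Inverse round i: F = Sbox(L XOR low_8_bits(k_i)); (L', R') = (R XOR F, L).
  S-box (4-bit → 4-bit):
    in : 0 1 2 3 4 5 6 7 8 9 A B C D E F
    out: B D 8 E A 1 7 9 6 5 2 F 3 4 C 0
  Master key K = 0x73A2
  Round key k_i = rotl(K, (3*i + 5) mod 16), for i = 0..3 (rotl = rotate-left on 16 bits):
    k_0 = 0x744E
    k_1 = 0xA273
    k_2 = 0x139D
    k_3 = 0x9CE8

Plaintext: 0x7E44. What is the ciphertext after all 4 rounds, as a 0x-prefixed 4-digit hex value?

0x4999

s_0 = plaintext = 0x7E44
s_1 = Round(s_0, k_0) = 0x44CC
s_2 = Round(s_1, k_1) = 0xCCB4
s_3 = Round(s_2, k_2) = 0xB449
s_4 = Round(s_3, k_3) = 0x4999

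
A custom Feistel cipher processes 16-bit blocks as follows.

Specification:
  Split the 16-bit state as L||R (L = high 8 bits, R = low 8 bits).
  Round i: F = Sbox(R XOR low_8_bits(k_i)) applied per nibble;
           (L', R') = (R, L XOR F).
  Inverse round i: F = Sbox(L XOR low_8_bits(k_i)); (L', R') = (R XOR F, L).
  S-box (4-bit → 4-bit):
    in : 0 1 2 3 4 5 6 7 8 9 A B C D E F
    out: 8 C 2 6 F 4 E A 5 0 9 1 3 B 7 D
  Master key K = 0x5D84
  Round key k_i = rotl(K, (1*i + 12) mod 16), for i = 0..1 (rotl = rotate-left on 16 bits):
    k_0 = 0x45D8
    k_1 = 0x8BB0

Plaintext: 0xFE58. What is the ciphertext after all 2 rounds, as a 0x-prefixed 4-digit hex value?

0xA696

s_0 = plaintext = 0xFE58
s_1 = Round(s_0, k_0) = 0x58A6
s_2 = Round(s_1, k_1) = 0xA696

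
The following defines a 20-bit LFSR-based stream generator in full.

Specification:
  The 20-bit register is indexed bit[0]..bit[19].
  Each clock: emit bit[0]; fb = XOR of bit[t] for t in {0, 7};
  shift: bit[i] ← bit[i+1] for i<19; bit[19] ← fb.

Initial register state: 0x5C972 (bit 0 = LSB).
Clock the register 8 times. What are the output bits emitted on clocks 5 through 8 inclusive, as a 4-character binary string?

reg_0 = 0x5C972
clock 1: out=0, reg = 0x2E4B9
clock 2: out=1, reg = 0x1725C
clock 3: out=0, reg = 0x0B92E
clock 4: out=0, reg = 0x05C97
clock 5: out=1, reg = 0x02E4B
clock 6: out=1, reg = 0x81725
clock 7: out=1, reg = 0xC0B92
clock 8: out=0, reg = 0xE05C9

1110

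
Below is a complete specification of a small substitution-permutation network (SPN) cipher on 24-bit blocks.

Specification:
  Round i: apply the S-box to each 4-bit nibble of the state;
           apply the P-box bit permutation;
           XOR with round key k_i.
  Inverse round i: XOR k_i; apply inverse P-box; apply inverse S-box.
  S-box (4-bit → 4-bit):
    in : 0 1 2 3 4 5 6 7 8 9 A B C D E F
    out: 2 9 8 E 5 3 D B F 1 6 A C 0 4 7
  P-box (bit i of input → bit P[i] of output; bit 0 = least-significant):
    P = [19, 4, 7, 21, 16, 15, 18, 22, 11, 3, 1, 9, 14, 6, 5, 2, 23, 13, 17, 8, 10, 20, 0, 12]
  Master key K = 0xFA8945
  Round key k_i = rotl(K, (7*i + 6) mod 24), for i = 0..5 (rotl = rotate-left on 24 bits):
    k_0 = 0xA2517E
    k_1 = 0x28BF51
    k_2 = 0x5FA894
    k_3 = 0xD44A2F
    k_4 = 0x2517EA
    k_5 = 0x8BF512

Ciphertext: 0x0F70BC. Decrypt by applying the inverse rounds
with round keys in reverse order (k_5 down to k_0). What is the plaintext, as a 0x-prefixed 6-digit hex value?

0xA84702

s_0 = ciphertext = 0x0F70BC
s_1 = InvRound(s_0, k_5) = 0x91CAAE
s_2 = InvRound(s_1, k_4) = 0x7179A2
s_3 = InvRound(s_2, k_3) = 0xC72B4C
s_4 = InvRound(s_3, k_2) = 0x010B0F
s_5 = InvRound(s_4, k_1) = 0x10BA57
s_6 = InvRound(s_5, k_0) = 0xA84702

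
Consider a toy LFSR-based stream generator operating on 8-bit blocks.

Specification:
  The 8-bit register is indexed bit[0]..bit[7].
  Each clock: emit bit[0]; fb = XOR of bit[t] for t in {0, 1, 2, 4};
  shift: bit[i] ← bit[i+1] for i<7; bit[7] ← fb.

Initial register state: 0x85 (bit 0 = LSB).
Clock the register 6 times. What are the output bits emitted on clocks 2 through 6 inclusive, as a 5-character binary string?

reg_0 = 0x85
clock 1: out=1, reg = 0x42
clock 2: out=0, reg = 0xA1
clock 3: out=1, reg = 0xD0
clock 4: out=0, reg = 0xE8
clock 5: out=0, reg = 0x74
clock 6: out=0, reg = 0x3A

01000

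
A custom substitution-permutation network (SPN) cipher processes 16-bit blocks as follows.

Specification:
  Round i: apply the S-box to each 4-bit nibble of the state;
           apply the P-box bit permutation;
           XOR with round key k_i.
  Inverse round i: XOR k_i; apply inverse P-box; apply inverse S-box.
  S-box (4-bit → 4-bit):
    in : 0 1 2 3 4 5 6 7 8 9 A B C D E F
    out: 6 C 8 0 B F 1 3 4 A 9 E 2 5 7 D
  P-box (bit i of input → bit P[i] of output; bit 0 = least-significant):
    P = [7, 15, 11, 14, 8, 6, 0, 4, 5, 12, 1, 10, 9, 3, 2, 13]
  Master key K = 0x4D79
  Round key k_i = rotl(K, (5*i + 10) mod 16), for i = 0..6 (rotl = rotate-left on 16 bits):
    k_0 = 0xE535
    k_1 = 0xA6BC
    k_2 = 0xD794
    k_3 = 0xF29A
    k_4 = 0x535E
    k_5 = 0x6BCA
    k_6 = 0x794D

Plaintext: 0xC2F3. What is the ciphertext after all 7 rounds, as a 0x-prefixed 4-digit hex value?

s_0 = plaintext = 0xC2F3
s_1 = Round(s_0, k_0) = 0xE02C
s_2 = Round(s_1, k_1) = 0x34A2
s_3 = Round(s_2, k_2) = 0x82A4
s_4 = Round(s_3, k_3) = 0x370E
s_5 = Round(s_4, k_4) = 0xCBBF
s_6 = Round(s_5, k_5) = 0x3711
s_7 = Round(s_6, k_6) = 0x217C

0x217C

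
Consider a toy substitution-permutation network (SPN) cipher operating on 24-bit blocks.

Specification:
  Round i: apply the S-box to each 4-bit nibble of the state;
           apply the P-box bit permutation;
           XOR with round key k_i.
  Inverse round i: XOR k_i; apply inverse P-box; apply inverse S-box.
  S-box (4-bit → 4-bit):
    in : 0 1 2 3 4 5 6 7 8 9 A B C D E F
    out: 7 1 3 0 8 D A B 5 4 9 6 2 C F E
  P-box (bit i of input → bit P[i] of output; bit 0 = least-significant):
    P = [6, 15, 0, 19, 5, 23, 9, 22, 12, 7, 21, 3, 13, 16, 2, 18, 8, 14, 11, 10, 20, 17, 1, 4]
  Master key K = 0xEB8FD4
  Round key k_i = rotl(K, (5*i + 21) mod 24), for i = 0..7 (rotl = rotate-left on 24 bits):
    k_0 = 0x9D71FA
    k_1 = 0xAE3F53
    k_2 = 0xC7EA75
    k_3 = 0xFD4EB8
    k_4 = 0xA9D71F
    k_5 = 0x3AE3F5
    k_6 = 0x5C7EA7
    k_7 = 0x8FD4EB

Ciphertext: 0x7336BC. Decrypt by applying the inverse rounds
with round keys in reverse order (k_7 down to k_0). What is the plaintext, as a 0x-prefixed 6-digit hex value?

s_0 = ciphertext = 0x7336BC
s_1 = InvRound(s_0, k_7) = 0x5C59FE
s_2 = InvRound(s_1, k_6) = 0x4A1498
s_3 = InvRound(s_2, k_5) = 0x178550
s_4 = InvRound(s_3, k_4) = 0x0CD5B5
s_5 = InvRound(s_4, k_3) = 0x18B5FB
s_6 = InvRound(s_5, k_2) = 0x0EF7F4
s_7 = InvRound(s_6, k_1) = 0x9B9B2B
s_8 = InvRound(s_7, k_0) = 0x6BAC90

0x6BAC90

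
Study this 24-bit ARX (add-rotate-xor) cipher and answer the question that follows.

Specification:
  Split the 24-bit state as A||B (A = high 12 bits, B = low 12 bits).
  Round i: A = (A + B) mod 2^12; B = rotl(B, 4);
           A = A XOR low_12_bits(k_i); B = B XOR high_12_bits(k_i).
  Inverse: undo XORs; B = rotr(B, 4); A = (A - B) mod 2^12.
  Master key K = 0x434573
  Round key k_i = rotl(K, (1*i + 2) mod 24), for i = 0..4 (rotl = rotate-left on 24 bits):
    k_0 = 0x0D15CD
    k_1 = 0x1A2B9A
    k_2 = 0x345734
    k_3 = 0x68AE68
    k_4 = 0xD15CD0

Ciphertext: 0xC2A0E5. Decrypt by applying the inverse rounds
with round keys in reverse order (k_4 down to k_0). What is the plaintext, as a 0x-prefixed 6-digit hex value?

s_0 = ciphertext = 0xC2A0E5
s_1 = InvRound(s_0, k_4) = 0x01B0DF
s_2 = InvRound(s_1, k_3) = 0x90E565
s_3 = InvRound(s_2, k_2) = 0xDD8062
s_4 = InvRound(s_3, k_1) = 0x62601C
s_5 = InvRound(s_4, k_0) = 0x6DFD0C

0x6DFD0C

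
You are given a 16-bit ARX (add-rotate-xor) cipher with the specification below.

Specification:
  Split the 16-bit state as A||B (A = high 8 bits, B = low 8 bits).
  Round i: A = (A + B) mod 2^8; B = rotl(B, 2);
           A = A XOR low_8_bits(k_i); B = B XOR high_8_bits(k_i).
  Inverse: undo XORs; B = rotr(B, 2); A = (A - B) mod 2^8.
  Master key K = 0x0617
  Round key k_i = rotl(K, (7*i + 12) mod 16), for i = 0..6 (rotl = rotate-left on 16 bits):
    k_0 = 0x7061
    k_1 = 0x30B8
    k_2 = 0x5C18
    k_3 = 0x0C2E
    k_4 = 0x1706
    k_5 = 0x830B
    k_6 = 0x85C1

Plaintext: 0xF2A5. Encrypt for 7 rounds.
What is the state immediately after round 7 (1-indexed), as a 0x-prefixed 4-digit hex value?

s_0 = plaintext = 0xF2A5
s_1 = Round(s_0, k_0) = 0xF6E6
s_2 = Round(s_1, k_1) = 0x64AB
s_3 = Round(s_2, k_2) = 0x17F2
s_4 = Round(s_3, k_3) = 0x27C7
s_5 = Round(s_4, k_4) = 0xE808
s_6 = Round(s_5, k_5) = 0xFBA3
s_7 = Round(s_6, k_6) = 0x5F0B

0x5F0B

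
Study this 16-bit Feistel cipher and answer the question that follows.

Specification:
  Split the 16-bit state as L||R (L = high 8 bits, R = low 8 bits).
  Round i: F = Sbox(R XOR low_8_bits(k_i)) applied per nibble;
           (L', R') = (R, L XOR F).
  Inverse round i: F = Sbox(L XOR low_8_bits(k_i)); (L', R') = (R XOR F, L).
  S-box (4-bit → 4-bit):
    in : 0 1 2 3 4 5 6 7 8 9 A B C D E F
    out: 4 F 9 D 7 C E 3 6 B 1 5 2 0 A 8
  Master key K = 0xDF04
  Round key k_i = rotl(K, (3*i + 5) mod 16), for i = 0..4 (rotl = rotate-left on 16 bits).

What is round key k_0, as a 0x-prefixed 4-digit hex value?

K = 0xDF04
k_0 = rotl(K, (3*0+5) mod 16) = rotl(K, 5) = 0xE09B

0xE09B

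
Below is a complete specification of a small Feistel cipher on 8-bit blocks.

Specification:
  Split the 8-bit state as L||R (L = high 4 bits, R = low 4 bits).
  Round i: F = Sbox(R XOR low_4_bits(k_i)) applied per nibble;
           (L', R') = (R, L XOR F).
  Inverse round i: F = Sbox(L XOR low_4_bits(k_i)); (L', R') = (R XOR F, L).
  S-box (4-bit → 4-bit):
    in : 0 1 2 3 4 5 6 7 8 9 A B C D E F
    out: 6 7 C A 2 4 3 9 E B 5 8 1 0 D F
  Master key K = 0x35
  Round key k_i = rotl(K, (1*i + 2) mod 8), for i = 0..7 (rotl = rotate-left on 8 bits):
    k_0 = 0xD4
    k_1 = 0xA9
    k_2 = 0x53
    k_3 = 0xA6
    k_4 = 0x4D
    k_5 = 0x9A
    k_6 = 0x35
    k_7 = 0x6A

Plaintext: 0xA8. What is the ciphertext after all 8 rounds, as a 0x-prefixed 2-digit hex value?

s_0 = plaintext = 0xA8
s_1 = Round(s_0, k_0) = 0x8B
s_2 = Round(s_1, k_1) = 0xB4
s_3 = Round(s_2, k_2) = 0x42
s_4 = Round(s_3, k_3) = 0x26
s_5 = Round(s_4, k_4) = 0x6A
s_6 = Round(s_5, k_5) = 0xA0
s_7 = Round(s_6, k_6) = 0x0E
s_8 = Round(s_7, k_7) = 0xE2

0xE2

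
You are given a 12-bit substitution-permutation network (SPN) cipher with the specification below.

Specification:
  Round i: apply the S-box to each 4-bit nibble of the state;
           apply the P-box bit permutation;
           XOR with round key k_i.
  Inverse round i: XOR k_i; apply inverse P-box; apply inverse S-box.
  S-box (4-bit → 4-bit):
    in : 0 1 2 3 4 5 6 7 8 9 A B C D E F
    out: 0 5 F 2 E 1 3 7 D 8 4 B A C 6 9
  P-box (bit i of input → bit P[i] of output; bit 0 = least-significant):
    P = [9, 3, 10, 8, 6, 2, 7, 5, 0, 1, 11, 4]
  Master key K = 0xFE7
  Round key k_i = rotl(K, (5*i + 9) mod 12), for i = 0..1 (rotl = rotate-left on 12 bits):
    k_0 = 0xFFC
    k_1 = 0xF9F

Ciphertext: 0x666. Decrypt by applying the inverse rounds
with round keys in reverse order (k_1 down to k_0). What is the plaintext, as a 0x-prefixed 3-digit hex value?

s_0 = ciphertext = 0x666
s_1 = InvRound(s_0, k_1) = 0x88C
s_2 = InvRound(s_1, k_0) = 0x9F8

0x9F8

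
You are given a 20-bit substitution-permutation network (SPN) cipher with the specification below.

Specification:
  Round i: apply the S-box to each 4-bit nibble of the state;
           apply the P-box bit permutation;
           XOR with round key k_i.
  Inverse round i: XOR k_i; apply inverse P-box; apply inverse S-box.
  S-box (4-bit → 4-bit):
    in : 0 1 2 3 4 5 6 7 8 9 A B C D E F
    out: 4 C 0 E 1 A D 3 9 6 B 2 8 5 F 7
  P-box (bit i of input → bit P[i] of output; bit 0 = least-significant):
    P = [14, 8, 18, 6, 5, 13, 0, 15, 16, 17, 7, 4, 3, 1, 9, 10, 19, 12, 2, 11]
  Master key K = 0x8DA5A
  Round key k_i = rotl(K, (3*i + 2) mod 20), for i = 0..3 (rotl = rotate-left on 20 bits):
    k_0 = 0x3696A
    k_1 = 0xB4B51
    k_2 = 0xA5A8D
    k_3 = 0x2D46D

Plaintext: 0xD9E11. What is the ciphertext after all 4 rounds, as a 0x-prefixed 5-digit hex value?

s_0 = plaintext = 0xD9E11
s_1 = Round(s_0, k_0) = 0xCEBBD
s_2 = Round(s_1, k_1) = 0xD255B
s_3 = Round(s_2, k_2) = 0x0FB99
s_4 = Round(s_3, k_3) = 0x4F762

0x4F762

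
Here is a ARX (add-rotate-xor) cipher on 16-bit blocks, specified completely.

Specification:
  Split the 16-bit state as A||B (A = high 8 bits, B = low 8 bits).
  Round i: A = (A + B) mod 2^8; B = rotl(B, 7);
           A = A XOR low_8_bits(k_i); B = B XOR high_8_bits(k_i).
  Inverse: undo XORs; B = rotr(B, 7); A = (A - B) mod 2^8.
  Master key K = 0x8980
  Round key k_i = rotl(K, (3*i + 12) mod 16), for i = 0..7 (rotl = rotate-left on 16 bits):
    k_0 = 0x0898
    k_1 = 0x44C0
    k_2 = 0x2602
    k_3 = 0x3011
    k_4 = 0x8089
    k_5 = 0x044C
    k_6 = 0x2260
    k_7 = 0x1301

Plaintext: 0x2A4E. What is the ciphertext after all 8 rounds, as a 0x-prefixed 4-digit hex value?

s_0 = plaintext = 0x2A4E
s_1 = Round(s_0, k_0) = 0xE02F
s_2 = Round(s_1, k_1) = 0xCFD3
s_3 = Round(s_2, k_2) = 0xA0CF
s_4 = Round(s_3, k_3) = 0x7ED7
s_5 = Round(s_4, k_4) = 0xDC6B
s_6 = Round(s_5, k_5) = 0x0BB1
s_7 = Round(s_6, k_6) = 0xDCFA
s_8 = Round(s_7, k_7) = 0xD76E

0xD76E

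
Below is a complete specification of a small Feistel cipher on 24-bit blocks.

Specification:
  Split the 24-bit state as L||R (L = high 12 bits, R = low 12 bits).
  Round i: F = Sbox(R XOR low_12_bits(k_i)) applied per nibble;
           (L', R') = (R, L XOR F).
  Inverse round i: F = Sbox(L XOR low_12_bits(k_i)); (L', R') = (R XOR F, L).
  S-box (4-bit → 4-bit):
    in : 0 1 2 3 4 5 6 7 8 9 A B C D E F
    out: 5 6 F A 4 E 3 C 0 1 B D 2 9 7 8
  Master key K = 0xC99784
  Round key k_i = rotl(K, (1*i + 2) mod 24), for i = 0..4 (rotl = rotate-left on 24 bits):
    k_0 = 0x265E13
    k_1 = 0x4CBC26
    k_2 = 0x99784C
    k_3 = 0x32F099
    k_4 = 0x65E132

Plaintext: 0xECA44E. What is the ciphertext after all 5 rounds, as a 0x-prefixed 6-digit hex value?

0x7F0FEE

s_0 = plaintext = 0xECA44E
s_1 = Round(s_0, k_0) = 0x44E523
s_2 = Round(s_1, k_1) = 0x523510
s_3 = Round(s_2, k_2) = 0x510CC1
s_4 = Round(s_3, k_3) = 0xCC17F0
s_5 = Round(s_4, k_4) = 0x7F0FEE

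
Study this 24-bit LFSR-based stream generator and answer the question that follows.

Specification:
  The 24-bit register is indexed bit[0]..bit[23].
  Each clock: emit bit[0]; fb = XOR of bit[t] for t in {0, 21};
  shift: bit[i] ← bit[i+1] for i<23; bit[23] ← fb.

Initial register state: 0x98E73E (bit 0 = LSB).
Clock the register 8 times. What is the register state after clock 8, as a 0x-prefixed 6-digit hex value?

0x6A98E7

reg_0 = 0x98E73E
clock 1: out=0, reg = 0x4C739F
clock 2: out=1, reg = 0xA639CF
clock 3: out=1, reg = 0x531CE7
clock 4: out=1, reg = 0xA98E73
clock 5: out=1, reg = 0x54C739
clock 6: out=1, reg = 0xAA639C
clock 7: out=0, reg = 0xD531CE
clock 8: out=0, reg = 0x6A98E7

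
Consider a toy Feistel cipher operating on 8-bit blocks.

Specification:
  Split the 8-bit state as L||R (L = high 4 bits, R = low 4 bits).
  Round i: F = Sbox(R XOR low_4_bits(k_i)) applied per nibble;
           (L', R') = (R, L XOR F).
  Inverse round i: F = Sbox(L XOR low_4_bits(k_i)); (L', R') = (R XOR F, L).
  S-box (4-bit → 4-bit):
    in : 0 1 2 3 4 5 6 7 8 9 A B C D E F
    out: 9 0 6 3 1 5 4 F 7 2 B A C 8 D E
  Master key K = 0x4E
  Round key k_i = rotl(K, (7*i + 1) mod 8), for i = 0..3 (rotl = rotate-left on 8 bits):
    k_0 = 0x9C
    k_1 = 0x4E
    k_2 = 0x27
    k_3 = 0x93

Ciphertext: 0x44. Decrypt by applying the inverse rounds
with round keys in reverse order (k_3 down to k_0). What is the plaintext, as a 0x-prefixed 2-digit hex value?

0xBF

s_0 = ciphertext = 0x44
s_1 = InvRound(s_0, k_3) = 0xB4
s_2 = InvRound(s_1, k_2) = 0x8B
s_3 = InvRound(s_2, k_1) = 0xF8
s_4 = InvRound(s_3, k_0) = 0xBF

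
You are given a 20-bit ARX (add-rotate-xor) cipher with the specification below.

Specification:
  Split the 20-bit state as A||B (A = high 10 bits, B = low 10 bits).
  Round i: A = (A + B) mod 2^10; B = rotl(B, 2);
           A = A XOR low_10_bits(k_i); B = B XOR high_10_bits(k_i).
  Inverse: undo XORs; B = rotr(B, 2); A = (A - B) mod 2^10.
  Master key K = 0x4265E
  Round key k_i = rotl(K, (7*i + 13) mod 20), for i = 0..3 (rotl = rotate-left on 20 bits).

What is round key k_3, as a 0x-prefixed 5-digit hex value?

K = 0x4265E
k_0 = rotl(K, (7*0+13) mod 20) = rotl(K, 13) = 0xBC84C
k_1 = rotl(K, (7*1+13) mod 20) = rotl(K, 0) = 0x4265E
k_2 = rotl(K, (7*2+13) mod 20) = rotl(K, 7) = 0x32F21
k_3 = rotl(K, (7*3+13) mod 20) = rotl(K, 14) = 0x79099

0x79099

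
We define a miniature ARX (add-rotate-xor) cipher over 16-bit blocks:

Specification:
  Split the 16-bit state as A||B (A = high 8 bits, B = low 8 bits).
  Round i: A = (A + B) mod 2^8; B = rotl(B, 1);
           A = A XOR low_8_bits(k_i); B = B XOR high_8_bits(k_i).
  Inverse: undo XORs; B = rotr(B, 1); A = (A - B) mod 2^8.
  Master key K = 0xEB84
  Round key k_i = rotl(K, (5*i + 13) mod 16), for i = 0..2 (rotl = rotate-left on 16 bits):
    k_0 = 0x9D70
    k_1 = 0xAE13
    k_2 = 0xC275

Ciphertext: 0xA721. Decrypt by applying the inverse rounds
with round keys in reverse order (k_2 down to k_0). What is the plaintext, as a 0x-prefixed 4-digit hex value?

0x1A19

s_0 = ciphertext = 0xA721
s_1 = InvRound(s_0, k_2) = 0xE1F1
s_2 = InvRound(s_1, k_1) = 0x43AF
s_3 = InvRound(s_2, k_0) = 0x1A19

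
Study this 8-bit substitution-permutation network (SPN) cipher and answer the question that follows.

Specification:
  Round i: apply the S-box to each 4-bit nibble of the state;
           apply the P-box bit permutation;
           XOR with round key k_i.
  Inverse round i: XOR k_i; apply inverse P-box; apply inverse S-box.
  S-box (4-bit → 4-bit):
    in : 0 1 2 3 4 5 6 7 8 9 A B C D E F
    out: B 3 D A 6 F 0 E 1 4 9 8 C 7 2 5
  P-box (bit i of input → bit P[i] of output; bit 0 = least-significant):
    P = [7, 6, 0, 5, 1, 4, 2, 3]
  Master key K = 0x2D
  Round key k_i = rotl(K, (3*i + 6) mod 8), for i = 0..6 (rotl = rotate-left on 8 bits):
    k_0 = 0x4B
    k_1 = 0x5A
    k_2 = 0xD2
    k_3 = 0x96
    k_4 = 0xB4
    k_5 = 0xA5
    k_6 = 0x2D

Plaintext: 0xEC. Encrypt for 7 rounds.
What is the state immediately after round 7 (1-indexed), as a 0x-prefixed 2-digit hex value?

s_0 = plaintext = 0xEC
s_1 = Round(s_0, k_0) = 0x7A
s_2 = Round(s_1, k_1) = 0xE6
s_3 = Round(s_2, k_2) = 0xC2
s_4 = Round(s_3, k_3) = 0x3B
s_5 = Round(s_4, k_4) = 0x8C
s_6 = Round(s_5, k_5) = 0x86
s_7 = Round(s_6, k_6) = 0x2F

0x2F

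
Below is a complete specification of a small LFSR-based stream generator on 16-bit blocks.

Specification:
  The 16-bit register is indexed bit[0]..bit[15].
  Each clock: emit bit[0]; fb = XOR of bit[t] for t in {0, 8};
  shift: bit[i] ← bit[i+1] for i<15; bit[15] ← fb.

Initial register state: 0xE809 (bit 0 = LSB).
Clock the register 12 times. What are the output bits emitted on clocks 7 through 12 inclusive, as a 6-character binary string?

000001

reg_0 = 0xE809
clock 1: out=1, reg = 0xF404
clock 2: out=0, reg = 0x7A02
clock 3: out=0, reg = 0x3D01
clock 4: out=1, reg = 0x1E80
clock 5: out=0, reg = 0x0F40
clock 6: out=0, reg = 0x87A0
clock 7: out=0, reg = 0xC3D0
clock 8: out=0, reg = 0xE1E8
clock 9: out=0, reg = 0xF0F4
clock 10: out=0, reg = 0x787A
clock 11: out=0, reg = 0x3C3D
clock 12: out=1, reg = 0x9E1E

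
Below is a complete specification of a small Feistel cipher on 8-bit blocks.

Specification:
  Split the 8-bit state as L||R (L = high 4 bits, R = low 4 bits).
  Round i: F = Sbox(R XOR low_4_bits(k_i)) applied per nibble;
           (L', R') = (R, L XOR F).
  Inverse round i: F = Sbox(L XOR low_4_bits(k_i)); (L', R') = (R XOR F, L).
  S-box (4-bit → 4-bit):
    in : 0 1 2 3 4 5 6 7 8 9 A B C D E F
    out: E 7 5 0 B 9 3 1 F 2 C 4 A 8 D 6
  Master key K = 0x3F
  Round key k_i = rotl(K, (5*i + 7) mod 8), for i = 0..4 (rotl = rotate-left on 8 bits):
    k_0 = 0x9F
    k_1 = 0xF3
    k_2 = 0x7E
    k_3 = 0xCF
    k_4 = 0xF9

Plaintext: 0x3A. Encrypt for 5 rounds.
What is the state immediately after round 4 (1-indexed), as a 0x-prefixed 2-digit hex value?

s_0 = plaintext = 0x3A
s_1 = Round(s_0, k_0) = 0xAA
s_2 = Round(s_1, k_1) = 0xA8
s_3 = Round(s_2, k_2) = 0x89
s_4 = Round(s_3, k_3) = 0x9B
s_5 = Round(s_4, k_4) = 0xBC

0x9B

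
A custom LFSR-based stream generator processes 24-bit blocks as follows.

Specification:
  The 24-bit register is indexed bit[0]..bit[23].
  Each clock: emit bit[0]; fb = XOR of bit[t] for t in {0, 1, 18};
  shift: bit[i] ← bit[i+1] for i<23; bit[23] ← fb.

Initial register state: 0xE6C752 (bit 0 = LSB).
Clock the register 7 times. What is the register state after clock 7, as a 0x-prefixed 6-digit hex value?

0x85CD8E

reg_0 = 0xE6C752
clock 1: out=0, reg = 0x7363A9
clock 2: out=1, reg = 0xB9B1D4
clock 3: out=0, reg = 0x5CD8EA
clock 4: out=0, reg = 0x2E6C75
clock 5: out=1, reg = 0x17363A
clock 6: out=0, reg = 0x0B9B1D
clock 7: out=1, reg = 0x85CD8E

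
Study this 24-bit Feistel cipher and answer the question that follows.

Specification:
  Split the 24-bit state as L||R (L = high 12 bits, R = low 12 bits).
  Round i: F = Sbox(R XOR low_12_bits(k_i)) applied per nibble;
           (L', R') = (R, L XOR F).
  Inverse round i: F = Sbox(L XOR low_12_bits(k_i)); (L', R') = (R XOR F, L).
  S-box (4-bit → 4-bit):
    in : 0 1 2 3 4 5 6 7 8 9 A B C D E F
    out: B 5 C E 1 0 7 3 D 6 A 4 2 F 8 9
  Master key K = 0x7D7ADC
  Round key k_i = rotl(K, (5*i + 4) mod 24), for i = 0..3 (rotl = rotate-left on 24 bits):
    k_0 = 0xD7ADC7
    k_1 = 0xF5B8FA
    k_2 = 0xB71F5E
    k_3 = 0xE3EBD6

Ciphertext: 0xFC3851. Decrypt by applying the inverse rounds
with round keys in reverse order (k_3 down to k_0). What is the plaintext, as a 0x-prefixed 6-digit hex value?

s_0 = ciphertext = 0xFC3851
s_1 = InvRound(s_0, k_3) = 0x901FC3
s_2 = InvRound(s_1, k_2) = 0x8CA901
s_3 = InvRound(s_2, k_1) = 0x2EA8CA
s_4 = InvRound(s_3, k_0) = 0x1052EA

0x1052EA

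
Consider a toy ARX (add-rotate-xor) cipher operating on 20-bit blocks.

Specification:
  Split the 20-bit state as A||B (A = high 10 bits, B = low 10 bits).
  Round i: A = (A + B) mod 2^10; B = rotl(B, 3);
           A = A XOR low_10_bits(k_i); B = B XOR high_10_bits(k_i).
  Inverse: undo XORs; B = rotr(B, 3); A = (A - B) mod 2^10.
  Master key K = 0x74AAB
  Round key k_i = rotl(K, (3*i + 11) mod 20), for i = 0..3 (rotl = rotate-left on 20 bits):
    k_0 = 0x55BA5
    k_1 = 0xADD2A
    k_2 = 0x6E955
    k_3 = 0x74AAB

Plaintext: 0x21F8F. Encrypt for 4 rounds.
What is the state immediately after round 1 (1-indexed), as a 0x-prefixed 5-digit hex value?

s_0 = plaintext = 0x21F8F
s_1 = Round(s_0, k_0) = 0xECD29
s_2 = Round(s_1, k_1) = 0x7DBFD
s_3 = Round(s_2, k_2) = 0x29A55
s_4 = Round(s_3, k_3) = 0x1437E

0xECD29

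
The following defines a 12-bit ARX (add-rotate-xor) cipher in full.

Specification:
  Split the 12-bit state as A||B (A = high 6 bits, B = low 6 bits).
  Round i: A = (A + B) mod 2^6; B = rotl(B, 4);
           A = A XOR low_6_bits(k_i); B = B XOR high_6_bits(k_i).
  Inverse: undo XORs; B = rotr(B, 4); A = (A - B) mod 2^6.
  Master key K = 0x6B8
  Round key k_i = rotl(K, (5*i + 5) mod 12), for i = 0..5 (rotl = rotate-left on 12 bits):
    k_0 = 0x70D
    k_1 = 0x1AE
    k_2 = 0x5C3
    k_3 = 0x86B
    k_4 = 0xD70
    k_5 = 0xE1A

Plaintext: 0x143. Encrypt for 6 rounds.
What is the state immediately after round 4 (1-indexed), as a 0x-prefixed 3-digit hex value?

s_0 = plaintext = 0x143
s_1 = Round(s_0, k_0) = 0x16C
s_2 = Round(s_1, k_1) = 0x7CD
s_3 = Round(s_2, k_2) = 0xBC4
s_4 = Round(s_3, k_3) = 0x620
s_5 = Round(s_4, k_4) = 0x23D
s_6 = Round(s_5, k_5) = 0x7E7

0x620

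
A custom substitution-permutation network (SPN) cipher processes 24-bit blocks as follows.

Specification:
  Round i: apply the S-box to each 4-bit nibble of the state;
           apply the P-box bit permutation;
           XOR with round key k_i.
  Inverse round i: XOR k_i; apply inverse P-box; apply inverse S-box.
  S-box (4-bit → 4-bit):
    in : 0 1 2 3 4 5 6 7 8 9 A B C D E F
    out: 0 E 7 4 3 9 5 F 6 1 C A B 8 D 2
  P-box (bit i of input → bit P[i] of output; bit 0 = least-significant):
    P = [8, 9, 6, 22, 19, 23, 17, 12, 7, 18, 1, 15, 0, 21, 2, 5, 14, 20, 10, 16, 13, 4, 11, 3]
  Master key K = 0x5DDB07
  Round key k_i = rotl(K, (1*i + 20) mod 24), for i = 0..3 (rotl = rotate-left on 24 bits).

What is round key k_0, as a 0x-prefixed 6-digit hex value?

0x75DDB0

K = 0x5DDB07
k_0 = rotl(K, (1*0+20) mod 24) = rotl(K, 20) = 0x75DDB0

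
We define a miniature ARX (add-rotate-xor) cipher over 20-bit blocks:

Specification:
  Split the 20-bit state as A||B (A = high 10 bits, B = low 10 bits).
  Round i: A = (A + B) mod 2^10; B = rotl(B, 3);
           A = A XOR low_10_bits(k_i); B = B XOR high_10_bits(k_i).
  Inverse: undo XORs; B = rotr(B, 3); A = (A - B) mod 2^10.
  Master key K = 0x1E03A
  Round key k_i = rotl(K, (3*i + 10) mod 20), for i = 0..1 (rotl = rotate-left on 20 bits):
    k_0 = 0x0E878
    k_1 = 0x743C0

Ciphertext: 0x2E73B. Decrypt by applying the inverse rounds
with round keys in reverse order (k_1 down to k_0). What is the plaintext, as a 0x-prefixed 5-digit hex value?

s_0 = ciphertext = 0x2E73B
s_1 = InvRound(s_0, k_1) = 0x671DD
s_2 = InvRound(s_1, k_0) = 0x8A3BC

0x8A3BC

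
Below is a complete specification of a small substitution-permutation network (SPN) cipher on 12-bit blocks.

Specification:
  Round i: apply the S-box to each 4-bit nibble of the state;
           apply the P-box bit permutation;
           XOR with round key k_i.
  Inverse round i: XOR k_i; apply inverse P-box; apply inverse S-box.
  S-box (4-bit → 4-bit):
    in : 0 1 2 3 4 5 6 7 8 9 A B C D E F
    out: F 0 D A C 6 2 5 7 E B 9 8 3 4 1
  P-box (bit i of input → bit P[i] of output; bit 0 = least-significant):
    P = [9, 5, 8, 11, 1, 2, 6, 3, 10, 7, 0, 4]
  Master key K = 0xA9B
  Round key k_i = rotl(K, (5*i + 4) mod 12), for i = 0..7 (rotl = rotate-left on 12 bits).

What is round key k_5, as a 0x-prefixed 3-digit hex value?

0x375

K = 0xA9B
k_0 = rotl(K, (5*0+4) mod 12) = rotl(K, 4) = 0x9BA
k_1 = rotl(K, (5*1+4) mod 12) = rotl(K, 9) = 0x753
k_2 = rotl(K, (5*2+4) mod 12) = rotl(K, 2) = 0xA6E
k_3 = rotl(K, (5*3+4) mod 12) = rotl(K, 7) = 0xDD4
k_4 = rotl(K, (5*4+4) mod 12) = rotl(K, 0) = 0xA9B
k_5 = rotl(K, (5*5+4) mod 12) = rotl(K, 5) = 0x375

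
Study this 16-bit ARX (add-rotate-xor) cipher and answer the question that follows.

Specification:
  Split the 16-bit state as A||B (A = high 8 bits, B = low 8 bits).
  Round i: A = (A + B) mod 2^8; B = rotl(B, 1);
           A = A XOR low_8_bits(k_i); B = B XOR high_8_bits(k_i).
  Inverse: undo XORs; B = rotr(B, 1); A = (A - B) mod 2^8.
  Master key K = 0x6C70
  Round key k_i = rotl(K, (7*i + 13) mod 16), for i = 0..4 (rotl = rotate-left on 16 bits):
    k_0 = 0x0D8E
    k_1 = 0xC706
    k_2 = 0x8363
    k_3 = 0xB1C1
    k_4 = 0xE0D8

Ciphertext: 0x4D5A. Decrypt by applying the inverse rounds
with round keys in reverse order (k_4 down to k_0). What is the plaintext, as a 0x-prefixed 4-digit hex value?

s_0 = ciphertext = 0x4D5A
s_1 = InvRound(s_0, k_4) = 0x385D
s_2 = InvRound(s_1, k_3) = 0x8376
s_3 = InvRound(s_2, k_2) = 0xE6FA
s_4 = InvRound(s_3, k_1) = 0x429E
s_5 = InvRound(s_4, k_0) = 0x03C9

0x03C9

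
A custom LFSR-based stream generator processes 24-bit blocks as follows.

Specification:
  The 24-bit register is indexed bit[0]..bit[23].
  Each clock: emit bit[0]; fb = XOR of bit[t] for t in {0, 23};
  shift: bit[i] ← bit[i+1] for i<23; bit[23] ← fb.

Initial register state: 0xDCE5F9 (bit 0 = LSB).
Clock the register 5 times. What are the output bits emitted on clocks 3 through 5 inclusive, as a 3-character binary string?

011

reg_0 = 0xDCE5F9
clock 1: out=1, reg = 0x6E72FC
clock 2: out=0, reg = 0x37397E
clock 3: out=0, reg = 0x1B9CBF
clock 4: out=1, reg = 0x8DCE5F
clock 5: out=1, reg = 0x46E72F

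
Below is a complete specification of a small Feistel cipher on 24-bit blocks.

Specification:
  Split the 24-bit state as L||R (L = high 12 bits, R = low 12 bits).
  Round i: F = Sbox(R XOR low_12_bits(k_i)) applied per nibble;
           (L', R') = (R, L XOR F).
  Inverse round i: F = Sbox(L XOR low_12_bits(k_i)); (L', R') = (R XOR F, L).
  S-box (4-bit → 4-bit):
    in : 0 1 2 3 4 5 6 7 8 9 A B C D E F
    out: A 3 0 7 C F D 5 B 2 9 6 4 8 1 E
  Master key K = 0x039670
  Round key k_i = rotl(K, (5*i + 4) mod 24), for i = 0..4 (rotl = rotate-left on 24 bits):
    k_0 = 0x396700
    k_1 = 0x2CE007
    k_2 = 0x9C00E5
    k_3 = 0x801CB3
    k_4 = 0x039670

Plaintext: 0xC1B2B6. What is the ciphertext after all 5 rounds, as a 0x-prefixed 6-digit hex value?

s_0 = plaintext = 0xC1B2B6
s_1 = Round(s_0, k_0) = 0x2B6376
s_2 = Round(s_1, k_1) = 0x3765E5
s_3 = Round(s_2, k_2) = 0x5E5CDC
s_4 = Round(s_3, k_3) = 0xCDCF3B
s_5 = Round(s_4, k_4) = 0xF3BE1A

0xF3BE1A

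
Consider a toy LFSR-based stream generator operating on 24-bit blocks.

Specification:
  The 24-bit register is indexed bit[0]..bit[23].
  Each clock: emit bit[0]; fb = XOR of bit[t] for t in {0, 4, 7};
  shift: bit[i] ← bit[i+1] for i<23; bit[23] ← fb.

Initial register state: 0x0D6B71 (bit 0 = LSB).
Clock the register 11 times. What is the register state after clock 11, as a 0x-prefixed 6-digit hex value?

0xE201AD

reg_0 = 0x0D6B71
clock 1: out=1, reg = 0x06B5B8
clock 2: out=0, reg = 0x035ADC
clock 3: out=0, reg = 0x01AD6E
clock 4: out=0, reg = 0x00D6B7
clock 5: out=1, reg = 0x806B5B
clock 6: out=1, reg = 0x4035AD
clock 7: out=1, reg = 0x201AD6
clock 8: out=0, reg = 0x100D6B
clock 9: out=1, reg = 0x8806B5
clock 10: out=1, reg = 0xC4035A
clock 11: out=0, reg = 0xE201AD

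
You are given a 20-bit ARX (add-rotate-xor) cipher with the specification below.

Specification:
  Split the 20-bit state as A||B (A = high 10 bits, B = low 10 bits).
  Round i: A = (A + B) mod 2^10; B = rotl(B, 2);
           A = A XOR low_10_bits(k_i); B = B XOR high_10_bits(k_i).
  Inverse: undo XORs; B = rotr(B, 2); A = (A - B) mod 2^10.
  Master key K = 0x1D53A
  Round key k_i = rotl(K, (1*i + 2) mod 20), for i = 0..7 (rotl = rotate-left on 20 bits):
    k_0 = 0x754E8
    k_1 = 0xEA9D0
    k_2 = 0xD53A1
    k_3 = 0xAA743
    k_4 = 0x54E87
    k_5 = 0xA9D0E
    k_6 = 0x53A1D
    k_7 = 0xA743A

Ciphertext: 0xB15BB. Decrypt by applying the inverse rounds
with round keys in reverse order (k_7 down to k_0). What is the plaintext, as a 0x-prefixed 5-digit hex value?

0xB7726

s_0 = ciphertext = 0xB15BB
s_1 = InvRound(s_0, k_7) = 0x0DAC9
s_2 = InvRound(s_1, k_6) = 0x92BE1
s_3 = InvRound(s_2, k_5) = 0x3CE51
s_4 = InvRound(s_3, k_4) = 0xED2C0
s_5 = InvRound(s_4, k_3) = 0xF751A
s_6 = InvRound(s_5, k_2) = 0x7A693
s_7 = InvRound(s_6, k_1) = 0xBAD4E
s_8 = InvRound(s_7, k_0) = 0xB7726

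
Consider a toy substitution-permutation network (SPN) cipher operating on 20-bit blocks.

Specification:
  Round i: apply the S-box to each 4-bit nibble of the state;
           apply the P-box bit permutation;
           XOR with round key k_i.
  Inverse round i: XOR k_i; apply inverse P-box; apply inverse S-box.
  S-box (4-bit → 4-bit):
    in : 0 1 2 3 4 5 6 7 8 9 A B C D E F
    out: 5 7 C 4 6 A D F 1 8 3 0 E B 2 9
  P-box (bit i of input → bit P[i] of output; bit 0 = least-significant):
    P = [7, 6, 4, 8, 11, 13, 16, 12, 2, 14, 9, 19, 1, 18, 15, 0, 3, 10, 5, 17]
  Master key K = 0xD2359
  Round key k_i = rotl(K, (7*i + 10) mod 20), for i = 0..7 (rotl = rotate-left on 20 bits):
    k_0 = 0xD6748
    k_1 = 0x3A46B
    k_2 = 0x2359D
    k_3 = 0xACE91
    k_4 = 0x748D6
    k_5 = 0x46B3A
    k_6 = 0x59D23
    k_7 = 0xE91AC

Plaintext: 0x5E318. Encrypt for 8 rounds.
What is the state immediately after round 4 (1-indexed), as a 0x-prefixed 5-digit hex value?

0x8C4B8

s_0 = plaintext = 0x5E318
s_1 = Round(s_0, k_0) = 0xA49C8
s_2 = Round(s_1, k_1) = 0xE10E3
s_3 = Round(s_2, k_2) = 0x6938B
s_4 = Round(s_3, k_3) = 0x8C4B8
s_5 = Round(s_4, k_4) = 0x38A5F
s_6 = Round(s_5, k_5) = 0x41A9C
s_7 = Round(s_6, k_6) = 0x14855
s_8 = Round(s_7, k_7) = 0xA24C0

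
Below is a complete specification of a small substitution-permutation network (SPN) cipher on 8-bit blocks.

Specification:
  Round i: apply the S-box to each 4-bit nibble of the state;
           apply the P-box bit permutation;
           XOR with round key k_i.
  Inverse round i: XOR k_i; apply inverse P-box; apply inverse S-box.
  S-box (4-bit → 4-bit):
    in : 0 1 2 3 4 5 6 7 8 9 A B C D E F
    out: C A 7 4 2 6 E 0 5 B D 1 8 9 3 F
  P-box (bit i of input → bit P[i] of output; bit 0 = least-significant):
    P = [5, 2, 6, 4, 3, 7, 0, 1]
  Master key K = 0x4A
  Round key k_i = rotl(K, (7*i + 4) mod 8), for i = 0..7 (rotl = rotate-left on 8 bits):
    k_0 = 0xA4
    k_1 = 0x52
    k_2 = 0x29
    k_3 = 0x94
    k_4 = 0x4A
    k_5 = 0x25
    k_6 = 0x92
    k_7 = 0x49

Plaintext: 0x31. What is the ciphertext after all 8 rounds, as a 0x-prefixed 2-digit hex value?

s_0 = plaintext = 0x31
s_1 = Round(s_0, k_0) = 0xB1
s_2 = Round(s_1, k_1) = 0x4E
s_3 = Round(s_2, k_2) = 0x8D
s_4 = Round(s_3, k_3) = 0xAD
s_5 = Round(s_4, k_4) = 0x71
s_6 = Round(s_5, k_5) = 0x31
s_7 = Round(s_6, k_6) = 0x87
s_8 = Round(s_7, k_7) = 0x40

0x40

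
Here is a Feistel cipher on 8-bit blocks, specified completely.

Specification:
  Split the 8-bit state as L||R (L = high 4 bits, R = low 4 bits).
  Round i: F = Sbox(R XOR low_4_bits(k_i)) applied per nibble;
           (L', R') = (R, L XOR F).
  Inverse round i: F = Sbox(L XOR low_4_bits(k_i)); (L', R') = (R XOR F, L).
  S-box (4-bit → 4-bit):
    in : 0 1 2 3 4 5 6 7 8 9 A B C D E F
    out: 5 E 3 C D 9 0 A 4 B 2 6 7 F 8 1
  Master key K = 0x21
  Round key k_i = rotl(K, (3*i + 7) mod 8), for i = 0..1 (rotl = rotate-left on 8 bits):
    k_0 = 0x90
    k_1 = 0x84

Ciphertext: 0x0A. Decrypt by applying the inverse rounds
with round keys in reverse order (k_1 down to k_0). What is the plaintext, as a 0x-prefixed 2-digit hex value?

0xA7

s_0 = ciphertext = 0x0A
s_1 = InvRound(s_0, k_1) = 0x70
s_2 = InvRound(s_1, k_0) = 0xA7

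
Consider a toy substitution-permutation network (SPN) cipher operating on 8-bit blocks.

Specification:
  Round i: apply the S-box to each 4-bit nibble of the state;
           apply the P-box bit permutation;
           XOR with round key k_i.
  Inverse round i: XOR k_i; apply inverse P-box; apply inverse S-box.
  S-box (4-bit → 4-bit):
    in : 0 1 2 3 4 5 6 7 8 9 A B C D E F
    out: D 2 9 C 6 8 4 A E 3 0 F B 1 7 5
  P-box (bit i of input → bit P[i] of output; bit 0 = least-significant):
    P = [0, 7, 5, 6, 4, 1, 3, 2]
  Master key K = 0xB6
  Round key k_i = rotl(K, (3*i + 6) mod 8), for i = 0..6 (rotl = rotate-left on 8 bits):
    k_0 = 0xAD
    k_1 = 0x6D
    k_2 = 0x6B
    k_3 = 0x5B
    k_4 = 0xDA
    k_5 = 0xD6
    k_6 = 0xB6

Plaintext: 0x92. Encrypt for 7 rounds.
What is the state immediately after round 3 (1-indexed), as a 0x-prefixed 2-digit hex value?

0xDB

s_0 = plaintext = 0x92
s_1 = Round(s_0, k_0) = 0xFE
s_2 = Round(s_1, k_1) = 0xD4
s_3 = Round(s_2, k_2) = 0xDB
s_4 = Round(s_3, k_3) = 0xAA
s_5 = Round(s_4, k_4) = 0xDA
s_6 = Round(s_5, k_5) = 0xC6
s_7 = Round(s_6, k_6) = 0x80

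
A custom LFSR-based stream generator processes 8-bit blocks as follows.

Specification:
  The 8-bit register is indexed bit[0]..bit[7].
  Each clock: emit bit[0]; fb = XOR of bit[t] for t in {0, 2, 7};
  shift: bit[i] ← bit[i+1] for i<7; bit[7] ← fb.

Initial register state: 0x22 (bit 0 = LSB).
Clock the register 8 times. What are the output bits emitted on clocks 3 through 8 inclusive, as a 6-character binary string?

reg_0 = 0x22
clock 1: out=0, reg = 0x11
clock 2: out=1, reg = 0x88
clock 3: out=0, reg = 0xC4
clock 4: out=0, reg = 0x62
clock 5: out=0, reg = 0x31
clock 6: out=1, reg = 0x98
clock 7: out=0, reg = 0xCC
clock 8: out=0, reg = 0x66

000100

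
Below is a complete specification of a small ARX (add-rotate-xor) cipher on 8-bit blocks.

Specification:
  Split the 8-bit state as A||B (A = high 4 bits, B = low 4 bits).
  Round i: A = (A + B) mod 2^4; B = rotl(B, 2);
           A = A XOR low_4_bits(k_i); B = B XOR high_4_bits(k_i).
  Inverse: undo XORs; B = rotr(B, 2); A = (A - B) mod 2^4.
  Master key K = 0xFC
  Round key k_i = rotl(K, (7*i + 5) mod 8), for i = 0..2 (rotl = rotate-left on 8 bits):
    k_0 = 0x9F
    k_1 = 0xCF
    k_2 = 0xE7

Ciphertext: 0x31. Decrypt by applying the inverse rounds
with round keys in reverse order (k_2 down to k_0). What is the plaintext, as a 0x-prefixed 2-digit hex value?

s_0 = ciphertext = 0x31
s_1 = InvRound(s_0, k_2) = 0x5F
s_2 = InvRound(s_1, k_1) = 0xEC
s_3 = InvRound(s_2, k_0) = 0xC5

0xC5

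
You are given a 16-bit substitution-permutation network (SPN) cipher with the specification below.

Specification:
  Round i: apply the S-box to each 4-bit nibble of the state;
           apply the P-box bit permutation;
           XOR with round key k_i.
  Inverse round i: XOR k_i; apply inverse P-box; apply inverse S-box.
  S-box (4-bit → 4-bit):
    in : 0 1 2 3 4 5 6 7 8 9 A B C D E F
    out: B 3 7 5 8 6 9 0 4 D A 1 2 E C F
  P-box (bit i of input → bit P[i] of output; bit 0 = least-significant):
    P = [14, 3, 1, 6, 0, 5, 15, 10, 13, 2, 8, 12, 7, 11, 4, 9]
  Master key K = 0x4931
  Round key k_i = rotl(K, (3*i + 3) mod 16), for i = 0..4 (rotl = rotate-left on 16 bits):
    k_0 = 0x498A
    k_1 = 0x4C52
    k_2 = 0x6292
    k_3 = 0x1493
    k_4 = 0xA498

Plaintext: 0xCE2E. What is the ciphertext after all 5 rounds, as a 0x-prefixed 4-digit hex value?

s_0 = plaintext = 0xCE2E
s_1 = Round(s_0, k_0) = 0xD0E9
s_2 = Round(s_1, k_1) = 0xB204
s_3 = Round(s_2, k_2) = 0x4777
s_4 = Round(s_3, k_3) = 0x1693
s_5 = Round(s_4, k_4) = 0x581B

0x581B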